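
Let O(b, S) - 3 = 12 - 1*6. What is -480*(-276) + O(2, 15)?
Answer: 132489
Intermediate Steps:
O(b, S) = 9 (O(b, S) = 3 + (12 - 1*6) = 3 + (12 - 6) = 3 + 6 = 9)
-480*(-276) + O(2, 15) = -480*(-276) + 9 = 132480 + 9 = 132489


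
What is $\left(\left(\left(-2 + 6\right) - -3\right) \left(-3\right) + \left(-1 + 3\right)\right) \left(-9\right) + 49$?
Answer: $220$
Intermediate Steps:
$\left(\left(\left(-2 + 6\right) - -3\right) \left(-3\right) + \left(-1 + 3\right)\right) \left(-9\right) + 49 = \left(\left(4 + 3\right) \left(-3\right) + 2\right) \left(-9\right) + 49 = \left(7 \left(-3\right) + 2\right) \left(-9\right) + 49 = \left(-21 + 2\right) \left(-9\right) + 49 = \left(-19\right) \left(-9\right) + 49 = 171 + 49 = 220$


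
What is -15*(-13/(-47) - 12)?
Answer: 8265/47 ≈ 175.85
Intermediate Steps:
-15*(-13/(-47) - 12) = -15*(-13*(-1/47) - 12) = -15*(13/47 - 12) = -15*(-551/47) = 8265/47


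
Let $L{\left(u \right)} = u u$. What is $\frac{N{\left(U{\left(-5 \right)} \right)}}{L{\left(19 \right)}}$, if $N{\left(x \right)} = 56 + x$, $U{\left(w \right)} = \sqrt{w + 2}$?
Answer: $\frac{56}{361} + \frac{i \sqrt{3}}{361} \approx 0.15512 + 0.0047979 i$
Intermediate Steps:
$L{\left(u \right)} = u^{2}$
$U{\left(w \right)} = \sqrt{2 + w}$
$\frac{N{\left(U{\left(-5 \right)} \right)}}{L{\left(19 \right)}} = \frac{56 + \sqrt{2 - 5}}{19^{2}} = \frac{56 + \sqrt{-3}}{361} = \left(56 + i \sqrt{3}\right) \frac{1}{361} = \frac{56}{361} + \frac{i \sqrt{3}}{361}$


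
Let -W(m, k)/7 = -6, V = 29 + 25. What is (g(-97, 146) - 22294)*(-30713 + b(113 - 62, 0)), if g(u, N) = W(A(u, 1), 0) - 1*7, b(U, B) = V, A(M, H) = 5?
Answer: 682438681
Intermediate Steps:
V = 54
b(U, B) = 54
W(m, k) = 42 (W(m, k) = -7*(-6) = 42)
g(u, N) = 35 (g(u, N) = 42 - 1*7 = 42 - 7 = 35)
(g(-97, 146) - 22294)*(-30713 + b(113 - 62, 0)) = (35 - 22294)*(-30713 + 54) = -22259*(-30659) = 682438681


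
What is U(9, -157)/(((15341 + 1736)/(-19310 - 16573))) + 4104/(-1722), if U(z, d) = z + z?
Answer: -197052246/4901099 ≈ -40.206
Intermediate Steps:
U(z, d) = 2*z
U(9, -157)/(((15341 + 1736)/(-19310 - 16573))) + 4104/(-1722) = (2*9)/(((15341 + 1736)/(-19310 - 16573))) + 4104/(-1722) = 18/((17077/(-35883))) + 4104*(-1/1722) = 18/((17077*(-1/35883))) - 684/287 = 18/(-17077/35883) - 684/287 = 18*(-35883/17077) - 684/287 = -645894/17077 - 684/287 = -197052246/4901099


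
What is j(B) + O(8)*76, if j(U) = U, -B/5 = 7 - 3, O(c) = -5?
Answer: -400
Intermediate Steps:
B = -20 (B = -5*(7 - 3) = -5*4 = -20)
j(B) + O(8)*76 = -20 - 5*76 = -20 - 380 = -400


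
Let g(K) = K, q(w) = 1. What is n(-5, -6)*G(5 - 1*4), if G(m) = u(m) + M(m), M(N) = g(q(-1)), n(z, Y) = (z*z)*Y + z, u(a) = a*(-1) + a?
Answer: -155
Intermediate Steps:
u(a) = 0 (u(a) = -a + a = 0)
n(z, Y) = z + Y*z² (n(z, Y) = z²*Y + z = Y*z² + z = z + Y*z²)
M(N) = 1
G(m) = 1 (G(m) = 0 + 1 = 1)
n(-5, -6)*G(5 - 1*4) = -5*(1 - 6*(-5))*1 = -5*(1 + 30)*1 = -5*31*1 = -155*1 = -155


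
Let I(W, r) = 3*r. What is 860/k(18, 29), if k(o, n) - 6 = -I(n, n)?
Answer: -860/81 ≈ -10.617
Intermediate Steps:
k(o, n) = 6 - 3*n
860/k(18, 29) = 860/(6 - 3*29) = 860/(6 - 87) = 860/(-81) = 860*(-1/81) = -860/81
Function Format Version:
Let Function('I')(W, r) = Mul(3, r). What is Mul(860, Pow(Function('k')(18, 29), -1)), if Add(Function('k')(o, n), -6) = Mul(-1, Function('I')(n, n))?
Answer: Rational(-860, 81) ≈ -10.617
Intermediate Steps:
Function('k')(o, n) = Add(6, Mul(-3, n)) (Function('k')(o, n) = Add(6, Mul(-1, Mul(3, n))) = Add(6, Mul(-3, n)))
Mul(860, Pow(Function('k')(18, 29), -1)) = Mul(860, Pow(Add(6, Mul(-3, 29)), -1)) = Mul(860, Pow(Add(6, -87), -1)) = Mul(860, Pow(-81, -1)) = Mul(860, Rational(-1, 81)) = Rational(-860, 81)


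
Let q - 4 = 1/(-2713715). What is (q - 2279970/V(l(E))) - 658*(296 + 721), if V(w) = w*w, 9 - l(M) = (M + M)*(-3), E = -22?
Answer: -3053331742952161/4561754915 ≈ -6.6933e+5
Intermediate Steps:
l(M) = 9 + 6*M (l(M) = 9 - (M + M)*(-3) = 9 - 2*M*(-3) = 9 - (-6)*M = 9 + 6*M)
V(w) = w²
q = 10854859/2713715 (q = 4 + 1/(-2713715) = 4 - 1/2713715 = 10854859/2713715 ≈ 4.0000)
(q - 2279970/V(l(E))) - 658*(296 + 721) = (10854859/2713715 - 2279970/(9 + 6*(-22))²) - 658*(296 + 721) = (10854859/2713715 - 2279970/(9 - 132)²) - 658*1017 = (10854859/2713715 - 2279970/((-123)²)) - 669186 = (10854859/2713715 - 2279970/15129) - 669186 = (10854859/2713715 - 2279970*1/15129) - 669186 = (10854859/2713715 - 253330/1681) - 669186 = -669218402971/4561754915 - 669186 = -3053331742952161/4561754915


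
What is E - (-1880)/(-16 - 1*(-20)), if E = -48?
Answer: 422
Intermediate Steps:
E - (-1880)/(-16 - 1*(-20)) = -48 - (-1880)/(-16 - 1*(-20)) = -48 - (-1880)/(-16 + 20) = -48 - (-1880)/4 = -48 - 40*(-47/4) = -48 + 470 = 422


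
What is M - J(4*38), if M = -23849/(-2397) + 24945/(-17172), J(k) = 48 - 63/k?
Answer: -6793300111/173792088 ≈ -39.089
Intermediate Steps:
M = 38860207/4573476 (M = -23849*(-1/2397) + 24945*(-1/17172) = 23849/2397 - 8315/5724 = 38860207/4573476 ≈ 8.4969)
M - J(4*38) = 38860207/4573476 - (48 - 63/(4*38)) = 38860207/4573476 - (48 - 63/152) = 38860207/4573476 - 1*7233/152 = 38860207/4573476 - 7233/152 = -6793300111/173792088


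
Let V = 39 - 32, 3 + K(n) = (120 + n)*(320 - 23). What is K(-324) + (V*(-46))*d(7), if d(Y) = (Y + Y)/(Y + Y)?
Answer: -60913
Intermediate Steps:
d(Y) = 1 (d(Y) = (2*Y)/((2*Y)) = (2*Y)*(1/(2*Y)) = 1)
K(n) = 35637 + 297*n (K(n) = -3 + (120 + n)*(320 - 23) = -3 + (120 + n)*297 = -3 + (35640 + 297*n) = 35637 + 297*n)
V = 7
K(-324) + (V*(-46))*d(7) = (35637 + 297*(-324)) + (7*(-46))*1 = (35637 - 96228) - 322*1 = -60591 - 322 = -60913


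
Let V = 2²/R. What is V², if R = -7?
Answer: 16/49 ≈ 0.32653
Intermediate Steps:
V = -4/7 (V = 2²/(-7) = 4*(-⅐) = -4/7 ≈ -0.57143)
V² = (-4/7)² = 16/49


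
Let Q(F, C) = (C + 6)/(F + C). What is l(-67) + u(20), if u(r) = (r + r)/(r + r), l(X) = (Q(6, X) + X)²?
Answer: 4357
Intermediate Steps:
Q(F, C) = (6 + C)/(C + F)
l(X) = (1 + X)² (l(X) = ((6 + X)/(X + 6) + X)² = ((6 + X)/(6 + X) + X)² = (1 + X)²)
u(r) = 1 (u(r) = (2*r)/((2*r)) = (2*r)*(1/(2*r)) = 1)
l(-67) + u(20) = (1 - 67)² + 1 = (-66)² + 1 = 4356 + 1 = 4357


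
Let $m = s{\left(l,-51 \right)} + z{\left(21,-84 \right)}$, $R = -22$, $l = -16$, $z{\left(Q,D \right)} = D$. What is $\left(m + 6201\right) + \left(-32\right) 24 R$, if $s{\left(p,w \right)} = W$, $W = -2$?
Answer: $23011$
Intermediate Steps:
$s{\left(p,w \right)} = -2$
$m = -86$ ($m = -2 - 84 = -86$)
$\left(m + 6201\right) + \left(-32\right) 24 R = \left(-86 + 6201\right) + \left(-32\right) 24 \left(-22\right) = 6115 - -16896 = 6115 + 16896 = 23011$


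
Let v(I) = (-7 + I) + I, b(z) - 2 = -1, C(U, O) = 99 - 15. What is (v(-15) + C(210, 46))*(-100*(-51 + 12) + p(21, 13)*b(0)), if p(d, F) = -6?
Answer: 183018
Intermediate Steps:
C(U, O) = 84
b(z) = 1 (b(z) = 2 - 1 = 1)
v(I) = -7 + 2*I
(v(-15) + C(210, 46))*(-100*(-51 + 12) + p(21, 13)*b(0)) = ((-7 + 2*(-15)) + 84)*(-100*(-51 + 12) - 6*1) = ((-7 - 30) + 84)*(-100*(-39) - 6) = (-37 + 84)*(3900 - 6) = 47*3894 = 183018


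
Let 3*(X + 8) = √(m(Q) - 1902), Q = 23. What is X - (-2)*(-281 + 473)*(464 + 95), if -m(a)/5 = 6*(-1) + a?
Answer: 214648 + I*√1987/3 ≈ 2.1465e+5 + 14.859*I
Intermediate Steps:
m(a) = 30 - 5*a (m(a) = -5*(6*(-1) + a) = -5*(-6 + a) = 30 - 5*a)
X = -8 + I*√1987/3 (X = -8 + √((30 - 5*23) - 1902)/3 = -8 + √((30 - 115) - 1902)/3 = -8 + √(-85 - 1902)/3 = -8 + √(-1987)/3 = -8 + (I*√1987)/3 = -8 + I*√1987/3 ≈ -8.0 + 14.859*I)
X - (-2)*(-281 + 473)*(464 + 95) = (-8 + I*√1987/3) - (-2)*(-281 + 473)*(464 + 95) = (-8 + I*√1987/3) - (-2)*192*559 = (-8 + I*√1987/3) - (-2)*107328 = (-8 + I*√1987/3) - 1*(-214656) = (-8 + I*√1987/3) + 214656 = 214648 + I*√1987/3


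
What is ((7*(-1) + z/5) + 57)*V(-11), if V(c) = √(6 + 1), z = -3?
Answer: 247*√7/5 ≈ 130.70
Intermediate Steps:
V(c) = √7
((7*(-1) + z/5) + 57)*V(-11) = ((7*(-1) - 3/5) + 57)*√7 = ((-7 - 3*⅕) + 57)*√7 = ((-7 - ⅗) + 57)*√7 = (-38/5 + 57)*√7 = 247*√7/5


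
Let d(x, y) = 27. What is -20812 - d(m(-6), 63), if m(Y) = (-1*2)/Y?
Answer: -20839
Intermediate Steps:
m(Y) = -2/Y
-20812 - d(m(-6), 63) = -20812 - 1*27 = -20812 - 27 = -20839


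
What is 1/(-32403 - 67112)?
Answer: -1/99515 ≈ -1.0049e-5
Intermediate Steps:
1/(-32403 - 67112) = 1/(-99515) = -1/99515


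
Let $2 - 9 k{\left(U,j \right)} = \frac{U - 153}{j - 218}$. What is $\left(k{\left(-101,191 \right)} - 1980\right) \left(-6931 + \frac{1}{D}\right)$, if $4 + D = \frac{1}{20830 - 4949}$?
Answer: $\frac{70643671601320}{5145363} \approx 1.373 \cdot 10^{7}$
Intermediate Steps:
$D = - \frac{63523}{15881}$ ($D = -4 + \frac{1}{20830 - 4949} = -4 + \frac{1}{15881} = - \frac{63523}{15881} \approx -3.9999$)
$k{\left(U,j \right)} = \frac{2}{9} - \frac{-153 + U}{9 \left(-218 + j\right)}$ ($k{\left(U,j \right)} = \frac{2}{9} - \frac{\left(U - 153\right) \frac{1}{j - 218}}{9} = \frac{2}{9} - \frac{\left(-153 + U\right) \frac{1}{-218 + j}}{9} = \frac{2}{9} - \frac{\frac{1}{-218 + j} \left(-153 + U\right)}{9} = \frac{2}{9} - \frac{-153 + U}{9 \left(-218 + j\right)}$)
$\left(k{\left(-101,191 \right)} - 1980\right) \left(-6931 + \frac{1}{D}\right) = \left(\frac{-283 - -101 + 2 \cdot 191}{9 \left(-218 + 191\right)} - 1980\right) \left(-6931 + \frac{1}{- \frac{63523}{15881}}\right) = \left(\frac{-283 + 101 + 382}{9 \left(-27\right)} - 1980\right) \left(-6931 - \frac{15881}{63523}\right) = \left(\frac{1}{9} \left(- \frac{1}{27}\right) 200 - 1980\right) \left(- \frac{440293794}{63523}\right) = \left(- \frac{200}{243} - 1980\right) \left(- \frac{440293794}{63523}\right) = \left(- \frac{481340}{243}\right) \left(- \frac{440293794}{63523}\right) = \frac{70643671601320}{5145363}$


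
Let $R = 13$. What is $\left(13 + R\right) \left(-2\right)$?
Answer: $-52$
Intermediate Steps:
$\left(13 + R\right) \left(-2\right) = \left(13 + 13\right) \left(-2\right) = 26 \left(-2\right) = -52$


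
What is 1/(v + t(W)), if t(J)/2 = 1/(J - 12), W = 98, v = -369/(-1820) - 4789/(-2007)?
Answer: 157067820/410284949 ≈ 0.38283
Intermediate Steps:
v = 9456563/3652740 (v = -369*(-1/1820) - 4789*(-1/2007) = 369/1820 + 4789/2007 = 9456563/3652740 ≈ 2.5889)
t(J) = 2/(-12 + J) (t(J) = 2/(J - 12) = 2/(-12 + J))
1/(v + t(W)) = 1/(9456563/3652740 + 2/(-12 + 98)) = 1/(9456563/3652740 + 2/86) = 1/(9456563/3652740 + 2*(1/86)) = 1/(9456563/3652740 + 1/43) = 1/(410284949/157067820) = 157067820/410284949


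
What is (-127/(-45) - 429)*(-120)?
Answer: 153424/3 ≈ 51141.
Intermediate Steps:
(-127/(-45) - 429)*(-120) = (-127*(-1/45) - 429)*(-120) = (127/45 - 429)*(-120) = -19178/45*(-120) = 153424/3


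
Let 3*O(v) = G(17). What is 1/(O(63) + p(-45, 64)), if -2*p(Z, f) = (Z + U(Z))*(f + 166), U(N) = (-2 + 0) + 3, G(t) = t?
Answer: 3/15197 ≈ 0.00019741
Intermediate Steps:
O(v) = 17/3 (O(v) = (⅓)*17 = 17/3)
U(N) = 1 (U(N) = -2 + 3 = 1)
p(Z, f) = -(1 + Z)*(166 + f)/2 (p(Z, f) = -(Z + 1)*(f + 166)/2 = -(1 + Z)*(166 + f)/2)
1/(O(63) + p(-45, 64)) = 1/(17/3 + (-83 - 83*(-45) - ½*64 - ½*(-45)*64)) = 1/(17/3 + (-83 + 3735 - 32 + 1440)) = 1/(17/3 + 5060) = 1/(15197/3) = 3/15197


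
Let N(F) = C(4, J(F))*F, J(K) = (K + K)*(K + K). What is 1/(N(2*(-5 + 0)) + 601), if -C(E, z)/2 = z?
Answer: 1/8601 ≈ 0.00011627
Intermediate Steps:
J(K) = 4*K² (J(K) = (2*K)*(2*K) = 4*K²)
C(E, z) = -2*z
N(F) = -8*F³ (N(F) = (-8*F²)*F = -8*F³)
1/(N(2*(-5 + 0)) + 601) = 1/(-8*8*(-5 + 0)³ + 601) = 1/(-8*(2*(-5))³ + 601) = 1/(-8*(-10)³ + 601) = 1/(-8*(-1000) + 601) = 1/(8000 + 601) = 1/8601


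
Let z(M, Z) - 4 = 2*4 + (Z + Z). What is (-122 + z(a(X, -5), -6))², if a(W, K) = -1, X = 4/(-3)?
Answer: 14884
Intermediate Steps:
X = -4/3 (X = 4*(-⅓) = -4/3 ≈ -1.3333)
z(M, Z) = 12 + 2*Z (z(M, Z) = 4 + (2*4 + (Z + Z)) = 4 + (8 + 2*Z) = 12 + 2*Z)
(-122 + z(a(X, -5), -6))² = (-122 + (12 + 2*(-6)))² = (-122 + (12 - 12))² = (-122 + 0)² = (-122)² = 14884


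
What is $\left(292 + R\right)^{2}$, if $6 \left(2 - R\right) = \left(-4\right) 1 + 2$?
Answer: $\frac{779689}{9} \approx 86632.0$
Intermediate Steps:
$R = \frac{7}{3}$ ($R = 2 - \frac{\left(-4\right) 1 + 2}{6} = 2 - \frac{-4 + 2}{6} = 2 - - \frac{1}{3} = 2 + \frac{1}{3} = \frac{7}{3} \approx 2.3333$)
$\left(292 + R\right)^{2} = \left(292 + \frac{7}{3}\right)^{2} = \left(\frac{883}{3}\right)^{2} = \frac{779689}{9}$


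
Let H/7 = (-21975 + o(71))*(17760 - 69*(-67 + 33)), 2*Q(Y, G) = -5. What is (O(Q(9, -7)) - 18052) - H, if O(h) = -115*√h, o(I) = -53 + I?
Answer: 3090254042 - 115*I*√10/2 ≈ 3.0903e+9 - 181.83*I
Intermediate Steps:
Q(Y, G) = -5/2 (Q(Y, G) = (½)*(-5) = -5/2)
H = -3090272094 (H = 7*((-21975 + (-53 + 71))*(17760 - 69*(-67 + 33))) = 7*((-21975 + 18)*(17760 - 69*(-34))) = 7*(-21957*(17760 + 2346)) = 7*(-21957*20106) = 7*(-441467442) = -3090272094)
(O(Q(9, -7)) - 18052) - H = (-115*I*√10/2 - 18052) - 1*(-3090272094) = (-115*I*√10/2 - 18052) + 3090272094 = (-18052 - 115*I*√10/2) + 3090272094 = 3090254042 - 115*I*√10/2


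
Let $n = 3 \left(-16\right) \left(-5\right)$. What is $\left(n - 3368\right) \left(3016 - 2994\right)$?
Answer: $-68816$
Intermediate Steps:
$n = 240$ ($n = \left(-48\right) \left(-5\right) = 240$)
$\left(n - 3368\right) \left(3016 - 2994\right) = \left(240 - 3368\right) \left(3016 - 2994\right) = \left(-3128\right) 22 = -68816$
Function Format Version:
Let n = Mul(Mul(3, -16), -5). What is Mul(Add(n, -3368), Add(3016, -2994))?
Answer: -68816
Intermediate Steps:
n = 240 (n = Mul(-48, -5) = 240)
Mul(Add(n, -3368), Add(3016, -2994)) = Mul(Add(240, -3368), Add(3016, -2994)) = Mul(-3128, 22) = -68816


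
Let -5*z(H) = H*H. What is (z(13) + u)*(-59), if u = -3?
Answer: 10856/5 ≈ 2171.2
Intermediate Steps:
z(H) = -H²/5 (z(H) = -H*H/5 = -H²/5)
(z(13) + u)*(-59) = (-⅕*13² - 3)*(-59) = (-⅕*169 - 3)*(-59) = (-169/5 - 3)*(-59) = -184/5*(-59) = 10856/5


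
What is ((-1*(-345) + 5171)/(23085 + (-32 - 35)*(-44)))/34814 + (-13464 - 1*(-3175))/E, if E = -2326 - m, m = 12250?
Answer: 666080959881/943601162608 ≈ 0.70589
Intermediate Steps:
E = -14576 (E = -2326 - 1*12250 = -2326 - 12250 = -14576)
((-1*(-345) + 5171)/(23085 + (-32 - 35)*(-44)))/34814 + (-13464 - 1*(-3175))/E = ((-1*(-345) + 5171)/(23085 + (-32 - 35)*(-44)))/34814 + (-13464 - 1*(-3175))/(-14576) = ((345 + 5171)/(23085 - 67*(-44)))*(1/34814) + (-13464 + 3175)*(-1/14576) = (5516/(23085 + 2948))*(1/34814) - 10289*(-1/14576) = (5516/26033)*(1/34814) + 10289/14576 = (5516*(1/26033))*(1/34814) + 10289/14576 = (788/3719)*(1/34814) + 10289/14576 = 394/64736633 + 10289/14576 = 666080959881/943601162608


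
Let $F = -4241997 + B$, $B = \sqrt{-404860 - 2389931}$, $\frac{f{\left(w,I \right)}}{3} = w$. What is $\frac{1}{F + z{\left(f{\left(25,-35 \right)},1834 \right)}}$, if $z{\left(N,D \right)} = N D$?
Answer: $- \frac{1368149}{5615495990200} - \frac{i \sqrt{2794791}}{16846487970600} \approx -2.4364 \cdot 10^{-7} - 9.9235 \cdot 10^{-11} i$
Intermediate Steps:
$f{\left(w,I \right)} = 3 w$
$z{\left(N,D \right)} = D N$
$B = i \sqrt{2794791}$ ($B = \sqrt{-2794791} = i \sqrt{2794791} \approx 1671.8 i$)
$F = -4241997 + i \sqrt{2794791} \approx -4.242 \cdot 10^{6} + 1671.8 i$
$\frac{1}{F + z{\left(f{\left(25,-35 \right)},1834 \right)}} = \frac{1}{\left(-4241997 + i \sqrt{2794791}\right) + 1834 \cdot 3 \cdot 25} = \frac{1}{\left(-4241997 + i \sqrt{2794791}\right) + 1834 \cdot 75} = \frac{1}{\left(-4241997 + i \sqrt{2794791}\right) + 137550} = \frac{1}{-4104447 + i \sqrt{2794791}}$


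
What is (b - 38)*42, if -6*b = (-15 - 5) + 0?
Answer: -1456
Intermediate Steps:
b = 10/3 (b = -((-15 - 5) + 0)/6 = -(-20 + 0)/6 = -⅙*(-20) = 10/3 ≈ 3.3333)
(b - 38)*42 = (10/3 - 38)*42 = -104/3*42 = -1456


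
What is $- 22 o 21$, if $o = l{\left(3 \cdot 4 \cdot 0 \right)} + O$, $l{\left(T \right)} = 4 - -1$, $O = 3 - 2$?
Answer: $-2772$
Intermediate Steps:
$O = 1$
$l{\left(T \right)} = 5$ ($l{\left(T \right)} = 4 + 1 = 5$)
$o = 6$ ($o = 5 + 1 = 6$)
$- 22 o 21 = \left(-22\right) 6 \cdot 21 = \left(-132\right) 21 = -2772$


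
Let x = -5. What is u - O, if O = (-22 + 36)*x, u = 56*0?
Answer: 70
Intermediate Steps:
u = 0
O = -70 (O = (-22 + 36)*(-5) = 14*(-5) = -70)
u - O = 0 - 1*(-70) = 0 + 70 = 70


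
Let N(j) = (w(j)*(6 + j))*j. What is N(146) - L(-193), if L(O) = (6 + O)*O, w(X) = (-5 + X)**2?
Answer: 441163061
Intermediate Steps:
N(j) = j*(-5 + j)**2*(6 + j) (N(j) = ((-5 + j)**2*(6 + j))*j = j*(-5 + j)**2*(6 + j))
L(O) = O*(6 + O)
N(146) - L(-193) = 146*(-5 + 146)**2*(6 + 146) - (-193)*(6 - 193) = 146*141**2*152 - (-193)*(-187) = 146*19881*152 - 1*36091 = 441199152 - 36091 = 441163061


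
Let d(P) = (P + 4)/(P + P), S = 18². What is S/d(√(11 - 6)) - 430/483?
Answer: -1569650/5313 + 2592*√5/11 ≈ 231.46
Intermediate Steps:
S = 324
d(P) = (4 + P)/(2*P) (d(P) = (4 + P)/((2*P)) = (4 + P)*(1/(2*P)) = (4 + P)/(2*P))
S/d(√(11 - 6)) - 430/483 = 324/(((4 + √(11 - 6))/(2*(√(11 - 6))))) - 430/483 = 324/(((4 + √5)/(2*(√5)))) - 430*1/483 = 324/(((√5/5)*(4 + √5)/2)) - 430/483 = 324/((√5*(4 + √5)/10)) - 430/483 = 324*(2*√5/(4 + √5)) - 430/483 = 648*√5/(4 + √5) - 430/483 = -430/483 + 648*√5/(4 + √5)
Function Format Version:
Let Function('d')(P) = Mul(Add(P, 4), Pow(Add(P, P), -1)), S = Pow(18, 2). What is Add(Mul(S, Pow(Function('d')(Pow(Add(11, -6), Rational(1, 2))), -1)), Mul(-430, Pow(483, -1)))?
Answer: Add(Rational(-1569650, 5313), Mul(Rational(2592, 11), Pow(5, Rational(1, 2)))) ≈ 231.46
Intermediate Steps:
S = 324
Function('d')(P) = Mul(Rational(1, 2), Pow(P, -1), Add(4, P)) (Function('d')(P) = Mul(Add(4, P), Pow(Mul(2, P), -1)) = Mul(Add(4, P), Mul(Rational(1, 2), Pow(P, -1))) = Mul(Rational(1, 2), Pow(P, -1), Add(4, P)))
Add(Mul(S, Pow(Function('d')(Pow(Add(11, -6), Rational(1, 2))), -1)), Mul(-430, Pow(483, -1))) = Add(Mul(324, Pow(Mul(Rational(1, 2), Pow(Pow(Add(11, -6), Rational(1, 2)), -1), Add(4, Pow(Add(11, -6), Rational(1, 2)))), -1)), Mul(-430, Pow(483, -1))) = Add(Mul(324, Pow(Mul(Rational(1, 2), Pow(Pow(5, Rational(1, 2)), -1), Add(4, Pow(5, Rational(1, 2)))), -1)), Mul(-430, Rational(1, 483))) = Add(Mul(324, Pow(Mul(Rational(1, 2), Mul(Rational(1, 5), Pow(5, Rational(1, 2))), Add(4, Pow(5, Rational(1, 2)))), -1)), Rational(-430, 483)) = Add(Mul(324, Pow(Mul(Rational(1, 10), Pow(5, Rational(1, 2)), Add(4, Pow(5, Rational(1, 2)))), -1)), Rational(-430, 483)) = Add(Mul(324, Mul(2, Pow(5, Rational(1, 2)), Pow(Add(4, Pow(5, Rational(1, 2))), -1))), Rational(-430, 483)) = Add(Mul(648, Pow(5, Rational(1, 2)), Pow(Add(4, Pow(5, Rational(1, 2))), -1)), Rational(-430, 483)) = Add(Rational(-430, 483), Mul(648, Pow(5, Rational(1, 2)), Pow(Add(4, Pow(5, Rational(1, 2))), -1)))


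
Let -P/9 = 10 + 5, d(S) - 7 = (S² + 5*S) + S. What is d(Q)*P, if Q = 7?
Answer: -13230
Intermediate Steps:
d(S) = 7 + S² + 6*S (d(S) = 7 + ((S² + 5*S) + S) = 7 + (S² + 6*S) = 7 + S² + 6*S)
P = -135 (P = -9*(10 + 5) = -9*15 = -135)
d(Q)*P = (7 + 7² + 6*7)*(-135) = (7 + 49 + 42)*(-135) = 98*(-135) = -13230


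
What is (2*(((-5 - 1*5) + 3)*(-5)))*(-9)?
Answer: -630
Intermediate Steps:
(2*(((-5 - 1*5) + 3)*(-5)))*(-9) = (2*(((-5 - 5) + 3)*(-5)))*(-9) = (2*((-10 + 3)*(-5)))*(-9) = (2*(-7*(-5)))*(-9) = (2*35)*(-9) = 70*(-9) = -630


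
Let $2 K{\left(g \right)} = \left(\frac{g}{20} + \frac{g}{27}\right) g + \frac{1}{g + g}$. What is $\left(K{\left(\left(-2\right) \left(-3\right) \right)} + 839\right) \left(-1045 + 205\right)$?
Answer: $-706111$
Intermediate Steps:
$K{\left(g \right)} = \frac{1}{4 g} + \frac{47 g^{2}}{1080}$ ($K{\left(g \right)} = \frac{\left(\frac{g}{20} + \frac{g}{27}\right) g + \frac{1}{g + g}}{2} = \frac{\left(g \frac{1}{20} + g \frac{1}{27}\right) g + \frac{1}{2 g}}{2} = \frac{\left(\frac{g}{20} + \frac{g}{27}\right) g + \frac{1}{2 g}}{2} = \frac{\frac{47 g}{540} g + \frac{1}{2 g}}{2} = \frac{\frac{47 g^{2}}{540} + \frac{1}{2 g}}{2} = \frac{\frac{1}{2 g} + \frac{47 g^{2}}{540}}{2} = \frac{1}{4 g} + \frac{47 g^{2}}{1080}$)
$\left(K{\left(\left(-2\right) \left(-3\right) \right)} + 839\right) \left(-1045 + 205\right) = \left(\frac{270 + 47 \left(\left(-2\right) \left(-3\right)\right)^{3}}{1080 \left(\left(-2\right) \left(-3\right)\right)} + 839\right) \left(-1045 + 205\right) = \left(\frac{270 + 47 \cdot 6^{3}}{1080 \cdot 6} + 839\right) \left(-840\right) = \left(\frac{1}{1080} \cdot \frac{1}{6} \left(270 + 47 \cdot 216\right) + 839\right) \left(-840\right) = \left(\frac{1}{1080} \cdot \frac{1}{6} \left(270 + 10152\right) + 839\right) \left(-840\right) = \left(\frac{1}{1080} \cdot \frac{1}{6} \cdot 10422 + 839\right) \left(-840\right) = \left(\frac{193}{120} + 839\right) \left(-840\right) = \frac{100873}{120} \left(-840\right) = -706111$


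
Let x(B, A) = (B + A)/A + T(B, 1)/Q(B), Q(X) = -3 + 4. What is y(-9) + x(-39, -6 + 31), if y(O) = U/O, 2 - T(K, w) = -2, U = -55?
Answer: 2149/225 ≈ 9.5511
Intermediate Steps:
T(K, w) = 4 (T(K, w) = 2 - 1*(-2) = 2 + 2 = 4)
Q(X) = 1
x(B, A) = 4 + (A + B)/A (x(B, A) = (B + A)/A + 4/1 = (A + B)/A + 4*1 = (A + B)/A + 4 = 4 + (A + B)/A)
y(O) = -55/O
y(-9) + x(-39, -6 + 31) = -55/(-9) + (5 - 39/(-6 + 31)) = -55*(-⅑) + (5 - 39/25) = 55/9 + (5 - 39*1/25) = 55/9 + (5 - 39/25) = 55/9 + 86/25 = 2149/225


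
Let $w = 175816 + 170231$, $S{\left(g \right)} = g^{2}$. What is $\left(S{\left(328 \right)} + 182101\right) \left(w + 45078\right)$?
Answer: $113303045625$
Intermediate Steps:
$w = 346047$
$\left(S{\left(328 \right)} + 182101\right) \left(w + 45078\right) = \left(328^{2} + 182101\right) \left(346047 + 45078\right) = \left(107584 + 182101\right) 391125 = 289685 \cdot 391125 = 113303045625$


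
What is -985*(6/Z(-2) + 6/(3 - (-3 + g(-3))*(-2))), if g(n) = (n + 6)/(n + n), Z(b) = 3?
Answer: -985/2 ≈ -492.50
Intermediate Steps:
g(n) = (6 + n)/(2*n) (g(n) = (6 + n)/((2*n)) = (6 + n)*(1/(2*n)) = (6 + n)/(2*n))
-985*(6/Z(-2) + 6/(3 - (-3 + g(-3))*(-2))) = -985*(6/3 + 6/(3 - (-3 + (½)*(6 - 3)/(-3))*(-2))) = -985*(6*(⅓) + 6/(3 - (-3 + (½)*(-⅓)*3)*(-2))) = -985*(2 + 6/(3 - (-3 - ½)*(-2))) = -985*(2 + 6/(3 - (-7)*(-2)/2)) = -985*(2 + 6/(3 - 1*7)) = -985*(2 + 6/(3 - 7)) = -985*(2 + 6/(-4)) = -985*(2 + 6*(-¼)) = -985*(2 - 3/2) = -985*½ = -985/2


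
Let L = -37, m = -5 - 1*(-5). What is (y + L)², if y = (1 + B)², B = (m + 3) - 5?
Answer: 1296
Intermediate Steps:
m = 0 (m = -5 + 5 = 0)
B = -2 (B = (0 + 3) - 5 = 3 - 5 = -2)
y = 1 (y = (1 - 2)² = (-1)² = 1)
(y + L)² = (1 - 37)² = (-36)² = 1296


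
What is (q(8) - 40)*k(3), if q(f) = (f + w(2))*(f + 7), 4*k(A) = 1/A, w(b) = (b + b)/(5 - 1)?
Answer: 95/12 ≈ 7.9167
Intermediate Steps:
w(b) = b/2 (w(b) = (2*b)/4 = (2*b)*(1/4) = b/2)
k(A) = 1/(4*A)
q(f) = (1 + f)*(7 + f) (q(f) = (f + (1/2)*2)*(f + 7) = (f + 1)*(7 + f) = (1 + f)*(7 + f))
(q(8) - 40)*k(3) = ((7 + 8**2 + 8*8) - 40)*((1/4)/3) = ((7 + 64 + 64) - 40)*((1/4)*(1/3)) = (135 - 40)*(1/12) = 95*(1/12) = 95/12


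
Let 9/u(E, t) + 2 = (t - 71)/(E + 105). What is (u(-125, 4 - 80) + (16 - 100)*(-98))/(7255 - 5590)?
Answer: 293668/59385 ≈ 4.9452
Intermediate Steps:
u(E, t) = 9/(-2 + (-71 + t)/(105 + E)) (u(E, t) = 9/(-2 + (t - 71)/(E + 105)) = 9/(-2 + (-71 + t)/(105 + E)))
(u(-125, 4 - 80) + (16 - 100)*(-98))/(7255 - 5590) = (9*(105 - 125)/(-281 + (4 - 80) - 2*(-125)) + (16 - 100)*(-98))/(7255 - 5590) = (9*(-20)/(-281 - 76 + 250) - 84*(-98))/1665 = (9*(-20)/(-107) + 8232)*(1/1665) = (9*(-1/107)*(-20) + 8232)*(1/1665) = (180/107 + 8232)*(1/1665) = (881004/107)*(1/1665) = 293668/59385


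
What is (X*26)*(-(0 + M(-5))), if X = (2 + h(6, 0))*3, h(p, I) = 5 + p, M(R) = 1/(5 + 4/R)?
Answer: -1690/7 ≈ -241.43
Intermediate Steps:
X = 39 (X = (2 + (5 + 6))*3 = (2 + 11)*3 = 13*3 = 39)
(X*26)*(-(0 + M(-5))) = (39*26)*(-(0 - 5/(4 + 5*(-5)))) = 1014*(-(0 - 5/(4 - 25))) = 1014*(-(0 - 5/(-21))) = 1014*(-(0 - 5*(-1/21))) = 1014*(-(0 + 5/21)) = 1014*(-1*5/21) = 1014*(-5/21) = -1690/7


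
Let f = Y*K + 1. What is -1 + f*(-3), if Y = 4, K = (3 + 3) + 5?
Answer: -136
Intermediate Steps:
K = 11 (K = 6 + 5 = 11)
f = 45 (f = 4*11 + 1 = 44 + 1 = 45)
-1 + f*(-3) = -1 + 45*(-3) = -1 - 135 = -136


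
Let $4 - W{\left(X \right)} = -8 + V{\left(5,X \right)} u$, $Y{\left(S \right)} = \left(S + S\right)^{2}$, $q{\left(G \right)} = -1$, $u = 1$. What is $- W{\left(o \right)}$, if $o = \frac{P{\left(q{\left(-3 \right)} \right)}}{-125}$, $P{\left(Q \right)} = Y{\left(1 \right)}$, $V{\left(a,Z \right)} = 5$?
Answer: $-7$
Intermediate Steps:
$Y{\left(S \right)} = 4 S^{2}$ ($Y{\left(S \right)} = \left(2 S\right)^{2} = 4 S^{2}$)
$P{\left(Q \right)} = 4$ ($P{\left(Q \right)} = 4 \cdot 1^{2} = 4 \cdot 1 = 4$)
$o = - \frac{4}{125}$ ($o = \frac{4}{-125} = 4 \left(- \frac{1}{125}\right) = - \frac{4}{125} \approx -0.032$)
$W{\left(X \right)} = 7$ ($W{\left(X \right)} = 4 - \left(-8 + 5 \cdot 1\right) = 4 - \left(-8 + 5\right) = 4 - -3 = 4 + 3 = 7$)
$- W{\left(o \right)} = \left(-1\right) 7 = -7$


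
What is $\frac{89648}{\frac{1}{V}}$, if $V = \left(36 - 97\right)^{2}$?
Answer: $333580208$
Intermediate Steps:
$V = 3721$ ($V = \left(-61\right)^{2} = 3721$)
$\frac{89648}{\frac{1}{V}} = \frac{89648}{\frac{1}{3721}} = 89648 \frac{1}{\frac{1}{3721}} = 89648 \cdot 3721 = 333580208$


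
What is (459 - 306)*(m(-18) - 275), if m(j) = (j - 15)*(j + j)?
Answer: 139689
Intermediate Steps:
m(j) = 2*j*(-15 + j) (m(j) = (-15 + j)*(2*j) = 2*j*(-15 + j))
(459 - 306)*(m(-18) - 275) = (459 - 306)*(2*(-18)*(-15 - 18) - 275) = 153*(2*(-18)*(-33) - 275) = 153*(1188 - 275) = 153*913 = 139689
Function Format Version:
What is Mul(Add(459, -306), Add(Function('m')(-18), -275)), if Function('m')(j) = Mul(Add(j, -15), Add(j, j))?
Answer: 139689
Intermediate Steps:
Function('m')(j) = Mul(2, j, Add(-15, j)) (Function('m')(j) = Mul(Add(-15, j), Mul(2, j)) = Mul(2, j, Add(-15, j)))
Mul(Add(459, -306), Add(Function('m')(-18), -275)) = Mul(Add(459, -306), Add(Mul(2, -18, Add(-15, -18)), -275)) = Mul(153, Add(Mul(2, -18, -33), -275)) = Mul(153, Add(1188, -275)) = Mul(153, 913) = 139689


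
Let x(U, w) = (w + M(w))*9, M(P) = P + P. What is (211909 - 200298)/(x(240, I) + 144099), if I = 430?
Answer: 11611/155709 ≈ 0.074569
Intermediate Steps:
M(P) = 2*P
x(U, w) = 27*w (x(U, w) = (w + 2*w)*9 = (3*w)*9 = 27*w)
(211909 - 200298)/(x(240, I) + 144099) = (211909 - 200298)/(27*430 + 144099) = 11611/(11610 + 144099) = 11611/155709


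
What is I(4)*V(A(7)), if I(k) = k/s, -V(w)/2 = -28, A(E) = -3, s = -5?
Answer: -224/5 ≈ -44.800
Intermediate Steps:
V(w) = 56 (V(w) = -2*(-28) = 56)
I(k) = -k/5 (I(k) = k/(-5) = k*(-⅕) = -k/5)
I(4)*V(A(7)) = -⅕*4*56 = -⅘*56 = -224/5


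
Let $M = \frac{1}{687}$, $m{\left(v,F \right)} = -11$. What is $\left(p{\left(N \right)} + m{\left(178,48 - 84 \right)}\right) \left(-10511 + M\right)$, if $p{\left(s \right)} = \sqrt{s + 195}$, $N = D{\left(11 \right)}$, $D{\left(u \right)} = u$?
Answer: $\frac{79431616}{687} - \frac{7221056 \sqrt{206}}{687} \approx -35240.0$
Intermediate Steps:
$N = 11$
$p{\left(s \right)} = \sqrt{195 + s}$
$M = \frac{1}{687} \approx 0.0014556$
$\left(p{\left(N \right)} + m{\left(178,48 - 84 \right)}\right) \left(-10511 + M\right) = \left(\sqrt{195 + 11} - 11\right) \left(-10511 + \frac{1}{687}\right) = \left(\sqrt{206} - 11\right) \left(- \frac{7221056}{687}\right) = \left(-11 + \sqrt{206}\right) \left(- \frac{7221056}{687}\right) = \frac{79431616}{687} - \frac{7221056 \sqrt{206}}{687}$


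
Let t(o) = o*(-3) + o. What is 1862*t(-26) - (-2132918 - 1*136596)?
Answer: 2366338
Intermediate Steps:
t(o) = -2*o (t(o) = -3*o + o = -2*o)
1862*t(-26) - (-2132918 - 1*136596) = 1862*(-2*(-26)) - (-2132918 - 1*136596) = 1862*52 - (-2132918 - 136596) = 96824 - 1*(-2269514) = 96824 + 2269514 = 2366338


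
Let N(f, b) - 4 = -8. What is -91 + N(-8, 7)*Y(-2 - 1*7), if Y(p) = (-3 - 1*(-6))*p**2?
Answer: -1063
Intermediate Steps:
N(f, b) = -4 (N(f, b) = 4 - 8 = -4)
Y(p) = 3*p**2 (Y(p) = (-3 + 6)*p**2 = 3*p**2)
-91 + N(-8, 7)*Y(-2 - 1*7) = -91 - 12*(-2 - 1*7)**2 = -91 - 12*(-2 - 7)**2 = -91 - 12*(-9)**2 = -91 - 12*81 = -91 - 4*243 = -91 - 972 = -1063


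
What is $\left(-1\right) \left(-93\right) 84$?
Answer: $7812$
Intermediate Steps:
$\left(-1\right) \left(-93\right) 84 = 93 \cdot 84 = 7812$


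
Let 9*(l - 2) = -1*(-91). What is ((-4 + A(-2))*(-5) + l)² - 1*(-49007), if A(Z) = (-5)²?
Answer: 4668463/81 ≈ 57635.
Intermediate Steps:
A(Z) = 25
l = 109/9 (l = 2 + (-1*(-91))/9 = 2 + (⅑)*91 = 2 + 91/9 = 109/9 ≈ 12.111)
((-4 + A(-2))*(-5) + l)² - 1*(-49007) = ((-4 + 25)*(-5) + 109/9)² - 1*(-49007) = (21*(-5) + 109/9)² + 49007 = (-105 + 109/9)² + 49007 = (-836/9)² + 49007 = 698896/81 + 49007 = 4668463/81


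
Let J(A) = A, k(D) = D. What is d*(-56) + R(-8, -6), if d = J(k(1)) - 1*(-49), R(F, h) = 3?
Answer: -2797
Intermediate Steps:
d = 50 (d = 1 - 1*(-49) = 1 + 49 = 50)
d*(-56) + R(-8, -6) = 50*(-56) + 3 = -2800 + 3 = -2797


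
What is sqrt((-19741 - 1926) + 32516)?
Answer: sqrt(10849) ≈ 104.16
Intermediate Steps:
sqrt((-19741 - 1926) + 32516) = sqrt(-21667 + 32516) = sqrt(10849)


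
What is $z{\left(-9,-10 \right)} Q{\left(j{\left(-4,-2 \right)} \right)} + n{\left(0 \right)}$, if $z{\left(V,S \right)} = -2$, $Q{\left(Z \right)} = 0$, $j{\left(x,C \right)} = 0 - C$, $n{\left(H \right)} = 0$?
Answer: $0$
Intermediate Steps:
$j{\left(x,C \right)} = - C$
$z{\left(-9,-10 \right)} Q{\left(j{\left(-4,-2 \right)} \right)} + n{\left(0 \right)} = \left(-2\right) 0 + 0 = 0 + 0 = 0$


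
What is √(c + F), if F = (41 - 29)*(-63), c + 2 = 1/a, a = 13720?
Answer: I*√727983130/980 ≈ 27.532*I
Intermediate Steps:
c = -27439/13720 (c = -2 + 1/13720 = -27439/13720 ≈ -1.9999)
F = -756 (F = 12*(-63) = -756)
√(c + F) = √(-27439/13720 - 756) = √(-10399759/13720) = I*√727983130/980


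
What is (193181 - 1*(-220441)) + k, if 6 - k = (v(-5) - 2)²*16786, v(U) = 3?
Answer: 396842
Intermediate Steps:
k = -16780 (k = 6 - (3 - 2)²*16786 = 6 - 1²*16786 = 6 - 16786 = -16780)
(193181 - 1*(-220441)) + k = (193181 - 1*(-220441)) - 16780 = (193181 + 220441) - 16780 = 413622 - 16780 = 396842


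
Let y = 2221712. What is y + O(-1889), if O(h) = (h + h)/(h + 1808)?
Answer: 179962450/81 ≈ 2.2218e+6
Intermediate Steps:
O(h) = 2*h/(1808 + h) (O(h) = (2*h)/(1808 + h) = 2*h/(1808 + h))
y + O(-1889) = 2221712 + 2*(-1889)/(1808 - 1889) = 2221712 + 2*(-1889)/(-81) = 2221712 + 2*(-1889)*(-1/81) = 2221712 + 3778/81 = 179962450/81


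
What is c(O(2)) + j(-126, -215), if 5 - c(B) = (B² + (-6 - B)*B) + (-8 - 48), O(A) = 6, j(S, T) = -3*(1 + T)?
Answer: 739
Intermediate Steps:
j(S, T) = -3 - 3*T
c(B) = 61 - B² - B*(-6 - B) (c(B) = 5 - ((B² + (-6 - B)*B) + (-8 - 48)) = 5 - ((B² + B*(-6 - B)) - 56) = 5 - (-56 + B² + B*(-6 - B)) = 5 + (56 - B² - B*(-6 - B)) = 61 - B² - B*(-6 - B))
c(O(2)) + j(-126, -215) = (61 + 6*6) + (-3 - 3*(-215)) = (61 + 36) + (-3 + 645) = 97 + 642 = 739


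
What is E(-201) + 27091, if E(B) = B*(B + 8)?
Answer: 65884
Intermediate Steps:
E(B) = B*(8 + B)
E(-201) + 27091 = -201*(8 - 201) + 27091 = -201*(-193) + 27091 = 38793 + 27091 = 65884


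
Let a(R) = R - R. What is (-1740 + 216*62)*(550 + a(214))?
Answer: 6408600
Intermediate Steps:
a(R) = 0
(-1740 + 216*62)*(550 + a(214)) = (-1740 + 216*62)*(550 + 0) = (-1740 + 13392)*550 = 11652*550 = 6408600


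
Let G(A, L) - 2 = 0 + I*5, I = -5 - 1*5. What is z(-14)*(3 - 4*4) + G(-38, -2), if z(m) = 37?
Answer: -529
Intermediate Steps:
I = -10 (I = -5 - 5 = -10)
G(A, L) = -48 (G(A, L) = 2 + (0 - 10*5) = 2 + (0 - 50) = 2 - 50 = -48)
z(-14)*(3 - 4*4) + G(-38, -2) = 37*(3 - 4*4) - 48 = 37*(3 - 2*8) - 48 = 37*(3 - 16) - 48 = 37*(-13) - 48 = -481 - 48 = -529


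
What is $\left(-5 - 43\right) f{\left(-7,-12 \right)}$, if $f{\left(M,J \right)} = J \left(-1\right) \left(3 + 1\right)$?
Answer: $-2304$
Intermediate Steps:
$f{\left(M,J \right)} = - 4 J$ ($f{\left(M,J \right)} = - J 4 = - 4 J$)
$\left(-5 - 43\right) f{\left(-7,-12 \right)} = \left(-5 - 43\right) \left(\left(-4\right) \left(-12\right)\right) = \left(-48\right) 48 = -2304$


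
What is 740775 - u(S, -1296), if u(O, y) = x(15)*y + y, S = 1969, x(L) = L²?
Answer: 1033671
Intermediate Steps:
u(O, y) = 226*y (u(O, y) = 15²*y + y = 225*y + y = 226*y)
740775 - u(S, -1296) = 740775 - 226*(-1296) = 740775 - 1*(-292896) = 740775 + 292896 = 1033671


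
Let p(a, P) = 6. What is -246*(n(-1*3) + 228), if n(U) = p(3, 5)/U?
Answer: -55596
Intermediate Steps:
n(U) = 6/U
-246*(n(-1*3) + 228) = -246*(6/((-1*3)) + 228) = -246*(6/(-3) + 228) = -246*(6*(-⅓) + 228) = -246*(-2 + 228) = -246*226 = -55596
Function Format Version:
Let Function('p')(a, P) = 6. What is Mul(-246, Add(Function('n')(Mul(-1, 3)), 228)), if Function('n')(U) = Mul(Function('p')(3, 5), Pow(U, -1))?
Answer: -55596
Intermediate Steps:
Function('n')(U) = Mul(6, Pow(U, -1))
Mul(-246, Add(Function('n')(Mul(-1, 3)), 228)) = Mul(-246, Add(Mul(6, Pow(Mul(-1, 3), -1)), 228)) = Mul(-246, Add(Mul(6, Pow(-3, -1)), 228)) = Mul(-246, Add(Mul(6, Rational(-1, 3)), 228)) = Mul(-246, Add(-2, 228)) = Mul(-246, 226) = -55596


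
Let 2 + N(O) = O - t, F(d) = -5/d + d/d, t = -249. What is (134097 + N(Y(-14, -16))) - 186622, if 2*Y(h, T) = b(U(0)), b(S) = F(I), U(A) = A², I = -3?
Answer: -156830/3 ≈ -52277.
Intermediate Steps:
F(d) = 1 - 5/d (F(d) = -5/d + 1 = 1 - 5/d)
b(S) = 8/3 (b(S) = (-5 - 3)/(-3) = -⅓*(-8) = 8/3)
Y(h, T) = 4/3 (Y(h, T) = (½)*(8/3) = 4/3)
N(O) = 247 + O (N(O) = -2 + (O - 1*(-249)) = -2 + (O + 249) = -2 + (249 + O) = 247 + O)
(134097 + N(Y(-14, -16))) - 186622 = (134097 + (247 + 4/3)) - 186622 = (134097 + 745/3) - 186622 = 403036/3 - 186622 = -156830/3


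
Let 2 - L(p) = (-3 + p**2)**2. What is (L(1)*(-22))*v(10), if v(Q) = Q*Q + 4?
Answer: 4576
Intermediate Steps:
v(Q) = 4 + Q**2 (v(Q) = Q**2 + 4 = 4 + Q**2)
L(p) = 2 - (-3 + p**2)**2
(L(1)*(-22))*v(10) = ((2 - (-3 + 1**2)**2)*(-22))*(4 + 10**2) = ((2 - (-3 + 1)**2)*(-22))*(4 + 100) = ((2 - 1*(-2)**2)*(-22))*104 = ((2 - 1*4)*(-22))*104 = ((2 - 4)*(-22))*104 = -2*(-22)*104 = 44*104 = 4576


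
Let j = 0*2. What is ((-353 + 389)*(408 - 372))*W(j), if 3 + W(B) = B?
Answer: -3888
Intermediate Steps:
j = 0
W(B) = -3 + B
((-353 + 389)*(408 - 372))*W(j) = ((-353 + 389)*(408 - 372))*(-3 + 0) = (36*36)*(-3) = 1296*(-3) = -3888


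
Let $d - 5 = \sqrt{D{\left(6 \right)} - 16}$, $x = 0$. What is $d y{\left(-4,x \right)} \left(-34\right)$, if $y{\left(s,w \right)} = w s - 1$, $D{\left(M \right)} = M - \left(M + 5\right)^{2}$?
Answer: $170 + 34 i \sqrt{131} \approx 170.0 + 389.15 i$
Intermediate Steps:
$D{\left(M \right)} = M - \left(5 + M\right)^{2}$
$d = 5 + i \sqrt{131}$ ($d = 5 + \sqrt{\left(6 - \left(5 + 6\right)^{2}\right) - 16} = 5 + \sqrt{\left(6 - 11^{2}\right) - 16} = 5 + \sqrt{\left(6 - 121\right) - 16} = 5 + \sqrt{-115 - 16} = 5 + \sqrt{-131} = 5 + i \sqrt{131} \approx 5.0 + 11.446 i$)
$y{\left(s,w \right)} = -1 + s w$ ($y{\left(s,w \right)} = s w - 1 = -1 + s w$)
$d y{\left(-4,x \right)} \left(-34\right) = \left(5 + i \sqrt{131}\right) \left(-1 - 0\right) \left(-34\right) = \left(5 + i \sqrt{131}\right) \left(-1 + 0\right) \left(-34\right) = \left(5 + i \sqrt{131}\right) \left(-1\right) \left(-34\right) = \left(-5 - i \sqrt{131}\right) \left(-34\right) = 170 + 34 i \sqrt{131}$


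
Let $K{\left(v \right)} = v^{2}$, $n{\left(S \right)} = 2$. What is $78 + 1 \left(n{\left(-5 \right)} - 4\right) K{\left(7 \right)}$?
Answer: $-20$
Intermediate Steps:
$78 + 1 \left(n{\left(-5 \right)} - 4\right) K{\left(7 \right)} = 78 + 1 \left(2 - 4\right) 7^{2} = 78 + 1 \left(-2\right) 49 = 78 - 98 = -20$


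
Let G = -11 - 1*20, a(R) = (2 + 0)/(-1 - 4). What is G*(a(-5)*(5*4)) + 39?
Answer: 287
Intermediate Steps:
a(R) = -2/5 (a(R) = 2/(-5) = 2*(-1/5) = -2/5)
G = -31 (G = -11 - 20 = -31)
G*(a(-5)*(5*4)) + 39 = -(-62)*5*4/5 + 39 = -(-62)*20/5 + 39 = -31*(-8) + 39 = 248 + 39 = 287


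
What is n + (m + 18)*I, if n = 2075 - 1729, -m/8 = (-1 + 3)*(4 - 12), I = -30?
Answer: -4034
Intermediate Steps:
m = 128 (m = -8*(-1 + 3)*(4 - 12) = -16*(-8) = -8*(-16) = 128)
n = 346
n + (m + 18)*I = 346 + (128 + 18)*(-30) = 346 + 146*(-30) = 346 - 4380 = -4034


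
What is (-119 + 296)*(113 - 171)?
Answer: -10266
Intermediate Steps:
(-119 + 296)*(113 - 171) = 177*(-58) = -10266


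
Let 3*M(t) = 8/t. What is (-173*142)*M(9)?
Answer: -196528/27 ≈ -7278.8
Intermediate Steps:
M(t) = 8/(3*t) (M(t) = (8/t)/3 = 8/(3*t))
(-173*142)*M(9) = (-173*142)*((8/3)/9) = -196528/(3*9) = -24566*8/27 = -196528/27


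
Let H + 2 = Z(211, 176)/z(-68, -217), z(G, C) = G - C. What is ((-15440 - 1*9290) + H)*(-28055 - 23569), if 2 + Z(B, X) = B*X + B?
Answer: 188310052152/149 ≈ 1.2638e+9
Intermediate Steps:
Z(B, X) = -2 + B + B*X (Z(B, X) = -2 + (B*X + B) = -2 + (B + B*X) = -2 + B + B*X)
H = 37047/149 (H = -2 + (-2 + 211 + 211*176)/(-68 - 1*(-217)) = -2 + (-2 + 211 + 37136)/(-68 + 217) = -2 + 37345/149 = 37047/149 ≈ 248.64)
((-15440 - 1*9290) + H)*(-28055 - 23569) = ((-15440 - 1*9290) + 37047/149)*(-28055 - 23569) = ((-15440 - 9290) + 37047/149)*(-51624) = (-24730 + 37047/149)*(-51624) = -3647723/149*(-51624) = 188310052152/149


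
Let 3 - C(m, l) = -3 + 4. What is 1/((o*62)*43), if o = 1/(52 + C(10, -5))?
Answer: 27/1333 ≈ 0.020255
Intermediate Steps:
C(m, l) = 2 (C(m, l) = 3 - (-3 + 4) = 3 - 1*1 = 3 - 1 = 2)
o = 1/54 (o = 1/(52 + 2) = 1/54 ≈ 0.018519)
1/((o*62)*43) = 1/(((1/54)*62)*43) = 1/((31/27)*43) = 1/(1333/27) = 27/1333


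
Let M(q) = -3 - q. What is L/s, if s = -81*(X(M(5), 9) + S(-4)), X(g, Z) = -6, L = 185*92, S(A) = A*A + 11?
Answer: -17020/1701 ≈ -10.006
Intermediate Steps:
S(A) = 11 + A**2 (S(A) = A**2 + 11 = 11 + A**2)
L = 17020
s = -1701 (s = -81*(-6 + (11 + (-4)**2)) = -81*(-6 + (11 + 16)) = -81*(-6 + 27) = -81*21 = -1701)
L/s = 17020/(-1701) = 17020*(-1/1701) = -17020/1701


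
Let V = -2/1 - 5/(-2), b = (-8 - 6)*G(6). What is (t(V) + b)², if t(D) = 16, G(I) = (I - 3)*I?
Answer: 55696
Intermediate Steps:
G(I) = I*(-3 + I) (G(I) = (-3 + I)*I = I*(-3 + I))
b = -252 (b = (-8 - 6)*(6*(-3 + 6)) = -84*3 = -14*18 = -252)
V = ½ (V = -2*1 - 5*(-½) = -2 + 5/2 = ½ ≈ 0.50000)
(t(V) + b)² = (16 - 252)² = (-236)² = 55696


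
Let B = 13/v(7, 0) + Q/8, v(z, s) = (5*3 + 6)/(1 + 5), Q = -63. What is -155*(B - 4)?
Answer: 70835/56 ≈ 1264.9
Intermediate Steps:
v(z, s) = 7/2 (v(z, s) = (15 + 6)/6 = 21*(⅙) = 7/2)
B = -233/56 (B = 13/(7/2) - 63/8 = 13*(2/7) - 63*⅛ = 26/7 - 63/8 = -233/56 ≈ -4.1607)
-155*(B - 4) = -155*(-233/56 - 4) = -155*(-457/56) = 70835/56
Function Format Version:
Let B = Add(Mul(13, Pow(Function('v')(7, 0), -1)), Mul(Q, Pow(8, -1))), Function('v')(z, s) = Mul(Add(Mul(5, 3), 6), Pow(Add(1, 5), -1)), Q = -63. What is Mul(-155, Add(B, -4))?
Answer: Rational(70835, 56) ≈ 1264.9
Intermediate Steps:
Function('v')(z, s) = Rational(7, 2) (Function('v')(z, s) = Mul(Add(15, 6), Pow(6, -1)) = Mul(21, Rational(1, 6)) = Rational(7, 2))
B = Rational(-233, 56) (B = Add(Mul(13, Pow(Rational(7, 2), -1)), Mul(-63, Pow(8, -1))) = Add(Mul(13, Rational(2, 7)), Mul(-63, Rational(1, 8))) = Add(Rational(26, 7), Rational(-63, 8)) = Rational(-233, 56) ≈ -4.1607)
Mul(-155, Add(B, -4)) = Mul(-155, Add(Rational(-233, 56), -4)) = Mul(-155, Rational(-457, 56)) = Rational(70835, 56)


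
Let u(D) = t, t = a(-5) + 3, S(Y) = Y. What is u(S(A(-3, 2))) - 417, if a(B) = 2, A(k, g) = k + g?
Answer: -412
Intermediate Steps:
A(k, g) = g + k
t = 5 (t = 2 + 3 = 5)
u(D) = 5
u(S(A(-3, 2))) - 417 = 5 - 417 = -412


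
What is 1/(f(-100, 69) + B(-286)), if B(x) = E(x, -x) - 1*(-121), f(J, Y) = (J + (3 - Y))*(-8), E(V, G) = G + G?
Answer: 1/2021 ≈ 0.00049480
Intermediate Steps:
E(V, G) = 2*G
f(J, Y) = -24 - 8*J + 8*Y (f(J, Y) = (3 + J - Y)*(-8) = -24 - 8*J + 8*Y)
B(x) = 121 - 2*x (B(x) = 2*(-x) - 1*(-121) = -2*x + 121 = 121 - 2*x)
1/(f(-100, 69) + B(-286)) = 1/((-24 - 8*(-100) + 8*69) + (121 - 2*(-286))) = 1/((-24 + 800 + 552) + (121 + 572)) = 1/(1328 + 693) = 1/2021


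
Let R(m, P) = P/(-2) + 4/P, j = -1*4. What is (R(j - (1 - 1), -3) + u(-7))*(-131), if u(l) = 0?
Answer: -131/6 ≈ -21.833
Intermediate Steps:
j = -4
R(m, P) = 4/P - P/2 (R(m, P) = P*(-1/2) + 4/P = -P/2 + 4/P = 4/P - P/2)
(R(j - (1 - 1), -3) + u(-7))*(-131) = ((4/(-3) - 1/2*(-3)) + 0)*(-131) = ((4*(-1/3) + 3/2) + 0)*(-131) = ((-4/3 + 3/2) + 0)*(-131) = (1/6 + 0)*(-131) = (1/6)*(-131) = -131/6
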